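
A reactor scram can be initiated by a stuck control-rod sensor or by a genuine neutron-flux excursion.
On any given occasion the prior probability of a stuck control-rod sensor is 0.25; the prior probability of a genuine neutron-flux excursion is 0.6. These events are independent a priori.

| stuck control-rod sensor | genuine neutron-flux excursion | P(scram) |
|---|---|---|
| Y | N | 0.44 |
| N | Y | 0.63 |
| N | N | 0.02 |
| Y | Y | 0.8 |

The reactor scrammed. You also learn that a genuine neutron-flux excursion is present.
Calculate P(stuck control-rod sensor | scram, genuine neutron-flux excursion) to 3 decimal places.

P(stuck control-rod sensor | scram, genuine neutron-flux excursion) ≈ 0.297

Weight on stuck control-rod sensor=true, given the evidence: 0.8*0.25 = 0.200000
Denominator P(scram | genuine neutron-flux excursion): 0.63*0.75 + 0.8*0.25 = 0.672500
Posterior = 0.200000 / 0.672500 ≈ 0.297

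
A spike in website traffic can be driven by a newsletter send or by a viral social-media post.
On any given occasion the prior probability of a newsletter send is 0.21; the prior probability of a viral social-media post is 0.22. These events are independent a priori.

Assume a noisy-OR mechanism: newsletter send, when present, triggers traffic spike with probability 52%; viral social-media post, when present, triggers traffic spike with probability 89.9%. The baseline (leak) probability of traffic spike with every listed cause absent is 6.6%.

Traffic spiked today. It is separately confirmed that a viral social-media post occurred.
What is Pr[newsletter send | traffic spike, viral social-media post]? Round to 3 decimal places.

Pr[newsletter send | traffic spike, viral social-media post] ≈ 0.219

Under noisy-OR, P(traffic spike | causes) = 1 − (1−0.066)·∏(1−qᵢ) over the active causes.
P(traffic spike | viral social-media post) = 0.905666*0.79 + 0.95472*0.21 = 0.715476 + 0.200491 = 0.915967
Of this, 0.200491 comes from 0.95472*0.21 (the newsletter send=true cases).
So P(newsletter send | traffic spike, viral social-media post) = 0.200491/0.915967 ≈ 0.219.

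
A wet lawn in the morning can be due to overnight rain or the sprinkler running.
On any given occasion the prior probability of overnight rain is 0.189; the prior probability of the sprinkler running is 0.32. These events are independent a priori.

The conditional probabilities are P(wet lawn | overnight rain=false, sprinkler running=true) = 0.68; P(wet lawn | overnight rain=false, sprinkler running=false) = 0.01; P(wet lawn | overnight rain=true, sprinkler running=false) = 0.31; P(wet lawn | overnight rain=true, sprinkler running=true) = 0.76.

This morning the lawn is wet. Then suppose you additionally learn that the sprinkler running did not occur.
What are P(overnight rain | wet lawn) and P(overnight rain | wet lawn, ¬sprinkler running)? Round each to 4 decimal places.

Sum P(wet lawn|·) weighted by the priors over the 4 (overnight rain, sprinkler running) configurations:
  P(wet lawn) = 0.01·0.811·0.68 + 0.68·0.811·0.32 + 0.31·0.189·0.68 + 0.76·0.189·0.32
        = 0.005515 + 0.176474 + 0.039841 + 0.045965 = 0.267795
The terms with overnight rain present sum to 0.085806, so
  P(overnight rain | wet lawn) = 0.085806 / 0.267795 ≈ 0.3204

Now also conditioning on sprinkler running≠true:
P(wet lawn | ¬sprinkler running) = 0.01·0.811 + 0.31·0.189 = 0.008110 + 0.058590 = 0.066700
Of this, 0.058590 comes from 0.31·0.189 (the overnight rain=true cases).
P(overnight rain | wet lawn, ¬sprinkler running) = 0.058590 / 0.066700 ≈ 0.8784

P(overnight rain | wet lawn) ≈ 0.3204; P(overnight rain | wet lawn, ¬sprinkler running) ≈ 0.8784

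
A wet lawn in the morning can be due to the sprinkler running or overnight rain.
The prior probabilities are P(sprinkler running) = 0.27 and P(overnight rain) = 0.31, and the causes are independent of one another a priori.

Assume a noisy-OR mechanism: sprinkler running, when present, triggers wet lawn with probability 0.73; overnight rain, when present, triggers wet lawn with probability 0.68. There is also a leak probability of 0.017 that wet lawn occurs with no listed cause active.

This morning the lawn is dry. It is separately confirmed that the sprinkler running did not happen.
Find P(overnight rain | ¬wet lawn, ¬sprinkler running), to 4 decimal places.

Under noisy-OR, P(wet lawn | causes) = 1 − (1−0.017)·∏(1−qᵢ) over the active causes.
Numerator (weight on configurations with overnight rain): 0.31456·0.31 = 0.097514
Normalizer over all consistent configurations: 0.983·0.69 + 0.31456·0.31 = 0.775784
Posterior = 0.097514 / 0.775784 ≈ 0.1257

P(overnight rain | ¬wet lawn, ¬sprinkler running) ≈ 0.1257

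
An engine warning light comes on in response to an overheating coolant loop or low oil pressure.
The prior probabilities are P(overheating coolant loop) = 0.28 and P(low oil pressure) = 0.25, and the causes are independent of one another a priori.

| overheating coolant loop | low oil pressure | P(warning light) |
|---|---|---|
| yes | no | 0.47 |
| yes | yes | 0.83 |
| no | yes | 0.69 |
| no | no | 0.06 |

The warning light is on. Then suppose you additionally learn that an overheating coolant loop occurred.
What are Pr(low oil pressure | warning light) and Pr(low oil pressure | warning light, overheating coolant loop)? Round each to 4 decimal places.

Pr(low oil pressure | warning light) ≈ 0.5817; Pr(low oil pressure | warning light, overheating coolant loop) ≈ 0.3705

Enumerate the 4 (overheating coolant loop, low oil pressure) configurations and weight by the priors:
  P(warning light) = 0.06×0.72×0.75 + 0.69×0.72×0.25 + 0.47×0.28×0.75 + 0.83×0.28×0.25
        = 0.032400 + 0.124200 + 0.098700 + 0.058100 = 0.313400
Configurations with low oil pressure contribute 0.182300, so
  P(low oil pressure | warning light) = 0.182300 / 0.313400 ≈ 0.5817

Now condition on the additional information:
Sum P(warning light|·) weighted by the priors over both values of low oil pressure:
  P(warning light | overheating coolant loop) = 0.47×0.75 + 0.83×0.25
        = 0.352500 + 0.207500 = 0.560000
The terms with low oil pressure present sum to 0.207500, so
  P(low oil pressure | warning light, overheating coolant loop) = 0.207500 / 0.560000 ≈ 0.3705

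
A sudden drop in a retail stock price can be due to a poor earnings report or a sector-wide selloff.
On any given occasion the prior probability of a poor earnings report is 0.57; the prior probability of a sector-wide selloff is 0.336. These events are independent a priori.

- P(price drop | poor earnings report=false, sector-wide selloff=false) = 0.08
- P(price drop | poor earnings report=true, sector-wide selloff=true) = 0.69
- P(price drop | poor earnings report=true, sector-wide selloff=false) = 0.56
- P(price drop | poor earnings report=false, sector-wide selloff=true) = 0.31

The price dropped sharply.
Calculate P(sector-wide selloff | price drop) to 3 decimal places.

Sum P(price drop|·) weighted by the priors over the 4 (poor earnings report, sector-wide selloff) configurations:
  P(price drop) = 0.08*0.43*0.664 + 0.31*0.43*0.336 + 0.56*0.57*0.664 + 0.69*0.57*0.336
        = 0.022842 + 0.044789 + 0.211949 + 0.132149 = 0.411729
The terms with sector-wide selloff present sum to 0.176938, so
  P(sector-wide selloff | price drop) = 0.176938 / 0.411729 ≈ 0.430

P(sector-wide selloff | price drop) ≈ 0.430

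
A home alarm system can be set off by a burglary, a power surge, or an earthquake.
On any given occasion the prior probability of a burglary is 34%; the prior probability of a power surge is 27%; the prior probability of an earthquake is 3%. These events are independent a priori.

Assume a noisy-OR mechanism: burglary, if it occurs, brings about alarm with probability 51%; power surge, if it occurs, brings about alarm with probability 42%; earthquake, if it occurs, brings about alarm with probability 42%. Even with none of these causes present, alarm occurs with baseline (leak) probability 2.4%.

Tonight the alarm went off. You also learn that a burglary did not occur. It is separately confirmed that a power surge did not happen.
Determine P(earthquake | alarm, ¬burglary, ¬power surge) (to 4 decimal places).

Under noisy-OR, P(alarm | causes) = 1 − (1−0.024)·∏(1−qᵢ) over the active causes.
Enumerate both values of earthquake and weight by the priors:
  P(alarm | ¬burglary, ¬power surge) = 0.024×0.97 + 0.43392×0.03
        = 0.023280 + 0.013018 = 0.036298
The terms with earthquake present sum to 0.013018, so
  P(earthquake | alarm, ¬burglary, ¬power surge) = 0.013018 / 0.036298 ≈ 0.3586

P(earthquake | alarm, ¬burglary, ¬power surge) ≈ 0.3586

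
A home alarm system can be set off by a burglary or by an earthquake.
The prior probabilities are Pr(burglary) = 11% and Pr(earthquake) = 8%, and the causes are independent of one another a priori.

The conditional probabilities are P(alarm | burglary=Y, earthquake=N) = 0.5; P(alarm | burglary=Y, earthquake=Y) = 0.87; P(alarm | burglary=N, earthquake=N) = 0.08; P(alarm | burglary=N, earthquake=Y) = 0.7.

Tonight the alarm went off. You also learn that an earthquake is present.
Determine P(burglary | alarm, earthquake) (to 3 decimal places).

P(burglary | alarm, earthquake) ≈ 0.133

Enumerate both values of burglary and weight by the priors:
  P(alarm | earthquake) = 0.7*0.89 + 0.87*0.11
        = 0.623000 + 0.095700 = 0.718700
Keeping only the burglary-present terms gives 0.095700, so
  P(burglary | alarm, earthquake) = 0.095700 / 0.718700 ≈ 0.133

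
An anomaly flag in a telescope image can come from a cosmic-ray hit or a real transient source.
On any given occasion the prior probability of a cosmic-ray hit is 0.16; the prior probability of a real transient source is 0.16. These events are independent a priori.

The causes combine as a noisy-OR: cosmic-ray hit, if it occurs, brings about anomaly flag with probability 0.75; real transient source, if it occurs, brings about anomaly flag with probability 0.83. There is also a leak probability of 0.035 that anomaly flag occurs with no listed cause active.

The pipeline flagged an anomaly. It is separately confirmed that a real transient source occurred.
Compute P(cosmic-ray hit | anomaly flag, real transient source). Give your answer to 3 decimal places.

Under noisy-OR, P(anomaly flag | causes) = 1 − (1−0.035)·∏(1−qᵢ) over the active causes.
P(anomaly flag | real transient source) = 0.83595*0.84 + 0.958987*0.16 = 0.702198 + 0.153438 = 0.855636
Restricting to configurations with cosmic-ray hit present: 0.958987*0.16 = 0.153438.
Hence the posterior is 0.153438/0.855636 ≈ 0.179.

P(cosmic-ray hit | anomaly flag, real transient source) ≈ 0.179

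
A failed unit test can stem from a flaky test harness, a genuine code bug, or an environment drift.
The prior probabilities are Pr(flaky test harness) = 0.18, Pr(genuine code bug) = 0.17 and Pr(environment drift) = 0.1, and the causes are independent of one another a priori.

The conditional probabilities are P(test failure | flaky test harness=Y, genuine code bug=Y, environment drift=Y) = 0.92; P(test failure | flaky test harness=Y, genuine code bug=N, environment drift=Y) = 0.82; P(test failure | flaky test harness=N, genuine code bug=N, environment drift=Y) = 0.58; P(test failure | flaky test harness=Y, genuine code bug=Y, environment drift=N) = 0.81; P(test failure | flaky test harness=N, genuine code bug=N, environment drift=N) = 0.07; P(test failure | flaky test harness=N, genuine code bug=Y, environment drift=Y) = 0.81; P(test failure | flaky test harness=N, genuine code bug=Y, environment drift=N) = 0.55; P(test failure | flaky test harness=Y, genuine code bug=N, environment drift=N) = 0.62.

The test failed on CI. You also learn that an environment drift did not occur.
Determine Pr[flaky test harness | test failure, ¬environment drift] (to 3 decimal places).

Pr[flaky test harness | test failure, ¬environment drift] ≈ 0.486

Enumerate the 4 (flaky test harness, genuine code bug) configurations and weight by the priors:
  P(test failure | ¬environment drift) = 0.07·0.82·0.83 + 0.55·0.82·0.17 + 0.62·0.18·0.83 + 0.81·0.18·0.17
        = 0.047642 + 0.076670 + 0.092628 + 0.024786 = 0.241726
The terms with flaky test harness present sum to 0.117414, so
  P(flaky test harness | test failure, ¬environment drift) = 0.117414 / 0.241726 ≈ 0.486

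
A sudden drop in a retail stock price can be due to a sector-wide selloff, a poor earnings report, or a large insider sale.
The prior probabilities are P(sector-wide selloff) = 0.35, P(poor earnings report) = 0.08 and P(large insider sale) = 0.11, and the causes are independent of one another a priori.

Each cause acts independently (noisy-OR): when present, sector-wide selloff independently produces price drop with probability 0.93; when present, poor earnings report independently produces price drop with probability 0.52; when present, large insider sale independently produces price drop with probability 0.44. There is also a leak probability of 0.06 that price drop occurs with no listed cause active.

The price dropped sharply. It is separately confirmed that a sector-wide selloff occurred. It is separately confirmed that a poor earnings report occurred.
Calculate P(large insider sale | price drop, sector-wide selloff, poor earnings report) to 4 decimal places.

Under noisy-OR, P(price drop | causes) = 1 − (1−0.06)·∏(1−qᵢ) over the active causes.
For the numerator, keep only large insider sale=true terms: 0.982313×0.11 = 0.108054
Normalizer over all consistent configurations: 0.968416×0.89 + 0.982313×0.11 = 0.969944
P(large insider sale | price drop, sector-wide selloff, poor earnings report) = 0.108054/0.969944 ≈ 0.1114

P(large insider sale | price drop, sector-wide selloff, poor earnings report) ≈ 0.1114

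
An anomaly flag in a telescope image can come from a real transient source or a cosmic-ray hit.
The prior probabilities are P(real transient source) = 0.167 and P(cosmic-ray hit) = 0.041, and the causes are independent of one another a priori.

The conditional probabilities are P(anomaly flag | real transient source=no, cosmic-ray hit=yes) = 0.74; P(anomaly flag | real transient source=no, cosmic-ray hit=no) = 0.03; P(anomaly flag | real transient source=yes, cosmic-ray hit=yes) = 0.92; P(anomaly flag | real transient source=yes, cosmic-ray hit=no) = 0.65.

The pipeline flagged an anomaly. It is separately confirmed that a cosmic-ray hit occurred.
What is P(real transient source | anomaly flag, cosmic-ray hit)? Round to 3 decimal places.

P(real transient source | anomaly flag, cosmic-ray hit) ≈ 0.200

P(anomaly flag | cosmic-ray hit) = 0.74*0.833 + 0.92*0.167 = 0.616420 + 0.153640 = 0.770060
The real transient source-present share is 0.92*0.167 = 0.153640.
Hence the posterior is 0.153640/0.770060 ≈ 0.200.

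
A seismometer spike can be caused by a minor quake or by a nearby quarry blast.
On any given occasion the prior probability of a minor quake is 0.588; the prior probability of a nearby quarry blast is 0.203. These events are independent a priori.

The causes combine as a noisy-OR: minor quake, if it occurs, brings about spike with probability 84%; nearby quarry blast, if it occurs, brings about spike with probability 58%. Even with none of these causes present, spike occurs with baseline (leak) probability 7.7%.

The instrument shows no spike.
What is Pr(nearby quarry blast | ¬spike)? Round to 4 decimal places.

Under noisy-OR, P(spike | causes) = 1 − (1−0.077)·∏(1−qᵢ) over the active causes.
By total probability over the 4 (minor quake, nearby quarry blast) configurations:
  P(¬spike) = 0.923×0.412×0.797 + 0.38766×0.412×0.203 + 0.14768×0.588×0.797 + 0.062026×0.588×0.203
        = 0.303080 + 0.032422 + 0.069208 + 0.007404 = 0.412114
The terms with nearby quarry blast present sum to 0.039826, so
  P(nearby quarry blast | ¬spike) = 0.039826 / 0.412114 ≈ 0.0966

Pr(nearby quarry blast | ¬spike) ≈ 0.0966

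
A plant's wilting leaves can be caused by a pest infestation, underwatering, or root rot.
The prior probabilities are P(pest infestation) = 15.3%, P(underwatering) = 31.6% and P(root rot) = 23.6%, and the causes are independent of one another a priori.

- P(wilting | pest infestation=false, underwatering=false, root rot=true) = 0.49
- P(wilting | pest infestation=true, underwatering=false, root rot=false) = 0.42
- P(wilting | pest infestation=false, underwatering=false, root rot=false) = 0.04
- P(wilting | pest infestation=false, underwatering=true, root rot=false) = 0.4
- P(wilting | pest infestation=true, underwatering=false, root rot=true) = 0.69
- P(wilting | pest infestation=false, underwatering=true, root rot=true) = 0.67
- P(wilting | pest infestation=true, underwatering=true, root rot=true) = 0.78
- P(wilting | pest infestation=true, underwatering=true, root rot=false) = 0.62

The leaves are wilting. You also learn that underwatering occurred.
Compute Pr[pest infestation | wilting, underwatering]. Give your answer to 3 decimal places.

Pr[pest infestation | wilting, underwatering] ≈ 0.204

P(wilting | underwatering) = 0.4×0.847×0.764 + 0.67×0.847×0.236 + 0.62×0.153×0.764 + 0.78×0.153×0.236 = 0.258843 + 0.133928 + 0.072473 + 0.028164 = 0.493408
Of this, 0.100637 comes from 0.072473 + 0.028164 (the pest infestation=true cases).
P(pest infestation | wilting, underwatering) = 0.100637 / 0.493408 ≈ 0.204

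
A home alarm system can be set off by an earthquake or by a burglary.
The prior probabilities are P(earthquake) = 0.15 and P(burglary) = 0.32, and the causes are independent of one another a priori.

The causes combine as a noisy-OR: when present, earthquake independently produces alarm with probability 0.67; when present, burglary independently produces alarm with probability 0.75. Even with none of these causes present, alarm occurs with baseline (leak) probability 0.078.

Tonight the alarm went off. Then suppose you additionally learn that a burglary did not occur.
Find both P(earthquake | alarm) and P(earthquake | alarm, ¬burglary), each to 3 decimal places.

Under noisy-OR, P(alarm | causes) = 1 − (1−0.078)·∏(1−qᵢ) over the active causes.
P(alarm) = 0.078·0.85·0.68 + 0.7695·0.85·0.32 + 0.69574·0.15·0.68 + 0.923935·0.15·0.32 = 0.045084 + 0.209304 + 0.070965 + 0.044349 = 0.369702
Of this, 0.115314 comes from 0.070965 + 0.044349 (the earthquake=true cases).
P(earthquake | alarm) = 0.115314 / 0.369702 ≈ 0.312

Now also conditioning on burglary≠true:
P(alarm | ¬burglary) = 0.078*0.85 + 0.69574*0.15 = 0.066300 + 0.104361 = 0.170661
The earthquake-present share is 0.69574*0.15 = 0.104361.
P(earthquake | alarm, ¬burglary) = 0.104361 / 0.170661 ≈ 0.612
With burglary excluded, earthquake must carry more of the explanatory weight for the alarm.

P(earthquake | alarm) ≈ 0.312; P(earthquake | alarm, ¬burglary) ≈ 0.612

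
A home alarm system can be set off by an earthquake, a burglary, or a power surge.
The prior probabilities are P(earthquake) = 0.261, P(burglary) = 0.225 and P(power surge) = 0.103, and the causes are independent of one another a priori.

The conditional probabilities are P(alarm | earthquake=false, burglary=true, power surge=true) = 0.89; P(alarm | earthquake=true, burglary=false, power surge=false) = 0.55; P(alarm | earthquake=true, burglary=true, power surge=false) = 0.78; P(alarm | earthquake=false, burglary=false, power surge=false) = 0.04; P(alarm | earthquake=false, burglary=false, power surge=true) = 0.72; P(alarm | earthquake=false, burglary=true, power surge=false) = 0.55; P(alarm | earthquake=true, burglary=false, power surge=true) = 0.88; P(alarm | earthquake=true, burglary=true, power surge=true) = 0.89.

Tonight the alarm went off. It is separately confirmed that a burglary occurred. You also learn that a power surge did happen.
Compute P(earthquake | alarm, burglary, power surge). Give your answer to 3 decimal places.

Numerator (weight on configurations with earthquake): 0.89×0.261 = 0.232290
Normalizer over all consistent configurations: 0.89×0.739 + 0.89×0.261 = 0.890000
Posterior = 0.232290 / 0.890000 ≈ 0.261

P(earthquake | alarm, burglary, power surge) ≈ 0.261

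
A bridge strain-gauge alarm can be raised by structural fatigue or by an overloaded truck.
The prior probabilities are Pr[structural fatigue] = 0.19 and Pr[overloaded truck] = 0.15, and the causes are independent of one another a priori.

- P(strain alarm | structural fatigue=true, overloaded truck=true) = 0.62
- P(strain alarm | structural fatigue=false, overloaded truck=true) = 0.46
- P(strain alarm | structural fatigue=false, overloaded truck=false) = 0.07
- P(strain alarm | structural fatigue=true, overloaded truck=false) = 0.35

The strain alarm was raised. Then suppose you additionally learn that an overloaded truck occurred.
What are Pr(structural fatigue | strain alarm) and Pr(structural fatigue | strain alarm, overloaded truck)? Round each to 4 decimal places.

P(strain alarm) = 0.07·0.81·0.85 + 0.46·0.81·0.15 + 0.35·0.19·0.85 + 0.62·0.19·0.15 = 0.048195 + 0.055890 + 0.056525 + 0.017670 = 0.178280
The structural fatigue-present share is 0.056525 + 0.017670 = 0.074195.
Hence the posterior is 0.074195/0.178280 ≈ 0.4162.

Now condition on the additional information:
P(strain alarm | overloaded truck) = 0.46×0.81 + 0.62×0.19 = 0.372600 + 0.117800 = 0.490400
The structural fatigue-present share is 0.62×0.19 = 0.117800.
Hence the posterior is 0.117800/0.490400 ≈ 0.2402.

Pr(structural fatigue | strain alarm) ≈ 0.4162; Pr(structural fatigue | strain alarm, overloaded truck) ≈ 0.2402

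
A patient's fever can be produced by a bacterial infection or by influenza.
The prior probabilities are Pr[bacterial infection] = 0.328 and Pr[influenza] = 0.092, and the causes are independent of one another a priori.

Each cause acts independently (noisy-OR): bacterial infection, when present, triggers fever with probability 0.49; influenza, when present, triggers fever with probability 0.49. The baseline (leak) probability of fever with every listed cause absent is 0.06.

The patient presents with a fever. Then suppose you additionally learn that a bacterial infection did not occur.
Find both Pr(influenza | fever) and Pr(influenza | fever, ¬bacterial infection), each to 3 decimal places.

Under noisy-OR, P(fever | causes) = 1 − (1−0.06)·∏(1−qᵢ) over the active causes.
P(fever) = 0.06×0.672×0.908 + 0.5206×0.672×0.092 + 0.5206×0.328×0.908 + 0.755506×0.328×0.092 = 0.036611 + 0.032186 + 0.155047 + 0.022798 = 0.246642
Of this, 0.054984 comes from 0.032186 + 0.022798 (the influenza=true cases).
P(influenza | fever) = 0.054984 / 0.246642 ≈ 0.223

Now also conditioning on bacterial infection≠true:
Numerator (weight on configurations with influenza): 0.5206·0.092 = 0.047895
The normalizing constant is 0.06·0.908 + 0.5206·0.092 = 0.102375
Posterior = 0.047895 / 0.102375 ≈ 0.468

Pr(influenza | fever) ≈ 0.223; Pr(influenza | fever, ¬bacterial infection) ≈ 0.468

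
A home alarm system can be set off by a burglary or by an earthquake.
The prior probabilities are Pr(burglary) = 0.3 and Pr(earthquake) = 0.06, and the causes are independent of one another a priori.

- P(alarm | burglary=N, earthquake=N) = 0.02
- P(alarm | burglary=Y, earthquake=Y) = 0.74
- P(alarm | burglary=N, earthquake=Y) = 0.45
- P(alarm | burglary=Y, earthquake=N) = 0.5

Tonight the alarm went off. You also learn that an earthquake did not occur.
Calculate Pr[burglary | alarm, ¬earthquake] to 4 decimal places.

Pr[burglary | alarm, ¬earthquake] ≈ 0.9146

Weight on burglary=true, given the evidence: 0.5*0.3 = 0.150000
The normalizing constant is 0.02*0.7 + 0.5*0.3 = 0.164000
P(burglary | alarm, ¬earthquake) = 0.150000/0.164000 ≈ 0.9146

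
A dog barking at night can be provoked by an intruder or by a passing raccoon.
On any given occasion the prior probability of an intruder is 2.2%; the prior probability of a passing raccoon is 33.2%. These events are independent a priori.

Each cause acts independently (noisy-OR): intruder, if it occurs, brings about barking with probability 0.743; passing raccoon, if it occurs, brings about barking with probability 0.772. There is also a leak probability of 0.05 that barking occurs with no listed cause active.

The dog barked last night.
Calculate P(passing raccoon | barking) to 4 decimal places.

Under noisy-OR, P(barking | causes) = 1 − (1−0.05)·∏(1−qᵢ) over the active causes.
P(barking) = 0.05·0.978·0.668 + 0.7834·0.978·0.332 + 0.75585·0.022·0.668 + 0.944334·0.022·0.332 = 0.032665 + 0.254367 + 0.011108 + 0.006897 = 0.305037
The passing raccoon-present share is 0.254367 + 0.006897 = 0.261264.
Hence the posterior is 0.261264/0.305037 ≈ 0.8565.

P(passing raccoon | barking) ≈ 0.8565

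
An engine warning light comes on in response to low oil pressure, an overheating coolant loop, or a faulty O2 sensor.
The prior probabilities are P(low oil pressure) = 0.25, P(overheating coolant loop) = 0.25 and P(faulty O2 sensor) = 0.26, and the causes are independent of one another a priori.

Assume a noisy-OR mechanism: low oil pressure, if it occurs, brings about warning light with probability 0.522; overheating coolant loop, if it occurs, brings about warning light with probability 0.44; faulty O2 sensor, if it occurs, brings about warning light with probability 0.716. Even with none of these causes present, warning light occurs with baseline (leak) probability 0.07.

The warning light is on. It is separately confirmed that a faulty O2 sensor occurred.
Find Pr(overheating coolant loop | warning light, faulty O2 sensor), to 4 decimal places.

Pr(overheating coolant loop | warning light, faulty O2 sensor) ≈ 0.2738

Under noisy-OR, P(warning light | causes) = 1 − (1−0.07)·∏(1−qᵢ) over the active causes.
P(warning light | faulty O2 sensor) = 0.73588·0.75·0.75 + 0.852093·0.75·0.25 + 0.873751·0.25·0.75 + 0.9293·0.25·0.25 = 0.413933 + 0.159767 + 0.163828 + 0.058081 = 0.795609
Restricting to configurations with overheating coolant loop present: 0.159767 + 0.058081 = 0.217848.
So P(overheating coolant loop | warning light, faulty O2 sensor) = 0.217848/0.795609 ≈ 0.2738.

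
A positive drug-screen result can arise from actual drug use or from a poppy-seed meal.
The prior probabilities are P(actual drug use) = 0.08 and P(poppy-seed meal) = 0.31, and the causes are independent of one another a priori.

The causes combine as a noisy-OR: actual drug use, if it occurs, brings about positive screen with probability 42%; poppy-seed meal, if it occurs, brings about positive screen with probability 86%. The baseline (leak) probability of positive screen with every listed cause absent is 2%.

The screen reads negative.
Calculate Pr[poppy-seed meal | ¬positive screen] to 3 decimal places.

Pr[poppy-seed meal | ¬positive screen] ≈ 0.059

Under noisy-OR, P(positive screen | causes) = 1 − (1−0.02)·∏(1−qᵢ) over the active causes.
Numerator (weight on configurations with poppy-seed meal): 0.039129 + 0.001973 = 0.041102
The normalizing constant is 0.98×0.92×0.69 + 0.1372×0.92×0.31 + 0.5684×0.08×0.69 + 0.079576×0.08×0.31 = 0.694582
P(poppy-seed meal | ¬positive screen) = 0.041102/0.694582 ≈ 0.059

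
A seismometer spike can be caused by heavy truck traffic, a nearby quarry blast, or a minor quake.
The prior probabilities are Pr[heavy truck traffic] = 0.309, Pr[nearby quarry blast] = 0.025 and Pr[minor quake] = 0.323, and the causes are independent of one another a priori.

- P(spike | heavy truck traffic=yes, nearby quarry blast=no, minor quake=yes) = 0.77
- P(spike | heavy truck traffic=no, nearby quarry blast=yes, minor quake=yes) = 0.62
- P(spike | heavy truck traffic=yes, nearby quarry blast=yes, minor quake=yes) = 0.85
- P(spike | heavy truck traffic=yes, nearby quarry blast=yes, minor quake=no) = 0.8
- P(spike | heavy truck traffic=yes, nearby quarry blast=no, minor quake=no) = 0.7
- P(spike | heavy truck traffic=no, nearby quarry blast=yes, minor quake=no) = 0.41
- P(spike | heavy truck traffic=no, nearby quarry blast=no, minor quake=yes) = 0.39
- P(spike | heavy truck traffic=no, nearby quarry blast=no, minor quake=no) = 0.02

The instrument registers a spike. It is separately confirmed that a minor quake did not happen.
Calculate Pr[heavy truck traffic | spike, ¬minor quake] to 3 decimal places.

Enumerate the 4 (heavy truck traffic, nearby quarry blast) configurations and weight by the priors:
  P(spike | ¬minor quake) = 0.02×0.691×0.975 + 0.41×0.691×0.025 + 0.7×0.309×0.975 + 0.8×0.309×0.025
        = 0.013474 + 0.007083 + 0.210892 + 0.006180 = 0.237629
The terms with heavy truck traffic present sum to 0.217072, so
  P(heavy truck traffic | spike, ¬minor quake) = 0.217072 / 0.237629 ≈ 0.913

Pr[heavy truck traffic | spike, ¬minor quake] ≈ 0.913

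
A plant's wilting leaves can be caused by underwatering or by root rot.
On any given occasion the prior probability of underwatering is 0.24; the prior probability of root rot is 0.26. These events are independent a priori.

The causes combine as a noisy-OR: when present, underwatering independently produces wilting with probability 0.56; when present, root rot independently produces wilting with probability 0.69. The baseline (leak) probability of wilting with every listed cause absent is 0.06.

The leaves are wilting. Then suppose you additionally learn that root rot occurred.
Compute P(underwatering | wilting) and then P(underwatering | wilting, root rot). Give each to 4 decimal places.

P(underwatering | wilting) ≈ 0.4771; P(underwatering | wilting, root rot) ≈ 0.2798

Under noisy-OR, P(wilting | causes) = 1 − (1−0.06)·∏(1−qᵢ) over the active causes.
Enumerate the 4 (underwatering, root rot) configurations and weight by the priors:
  P(wilting) = 0.06*0.76*0.74 + 0.7086*0.76*0.26 + 0.5864*0.24*0.74 + 0.871784*0.24*0.26
        = 0.033744 + 0.140019 + 0.104145 + 0.054399 = 0.332307
Configurations with underwatering contribute 0.158544, so
  P(underwatering | wilting) = 0.158544 / 0.332307 ≈ 0.4771

Now condition on the additional information:
P(wilting | root rot) = 0.7086*0.76 + 0.871784*0.24 = 0.538536 + 0.209228 = 0.747764
The underwatering-present share is 0.871784*0.24 = 0.209228.
Hence the posterior is 0.209228/0.747764 ≈ 0.2798.
The drop from 0.4771 to 0.2798 is the explaining-away (discounting) effect.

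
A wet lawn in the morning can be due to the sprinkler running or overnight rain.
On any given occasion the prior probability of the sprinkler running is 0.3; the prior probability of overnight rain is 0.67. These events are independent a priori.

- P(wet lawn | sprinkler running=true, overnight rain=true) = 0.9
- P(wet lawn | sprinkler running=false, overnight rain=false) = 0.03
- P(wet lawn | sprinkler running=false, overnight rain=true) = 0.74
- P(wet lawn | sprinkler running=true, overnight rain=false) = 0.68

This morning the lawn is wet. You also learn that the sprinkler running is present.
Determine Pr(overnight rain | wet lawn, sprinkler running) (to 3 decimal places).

Pr(overnight rain | wet lawn, sprinkler running) ≈ 0.729

Weight on overnight rain=true, given the evidence: 0.9×0.67 = 0.603000
Normalizer over all consistent configurations: 0.68×0.33 + 0.9×0.67 = 0.827400
Posterior = 0.603000 / 0.827400 ≈ 0.729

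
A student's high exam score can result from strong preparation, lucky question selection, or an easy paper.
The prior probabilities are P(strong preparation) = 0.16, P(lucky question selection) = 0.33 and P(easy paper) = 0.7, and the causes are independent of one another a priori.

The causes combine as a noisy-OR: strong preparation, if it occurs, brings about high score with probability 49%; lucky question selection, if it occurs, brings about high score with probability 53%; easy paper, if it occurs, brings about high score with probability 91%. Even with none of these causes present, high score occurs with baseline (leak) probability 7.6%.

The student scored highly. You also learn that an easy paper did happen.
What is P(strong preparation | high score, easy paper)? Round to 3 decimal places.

Under noisy-OR, P(high score | causes) = 1 − (1−0.076)·∏(1−qᵢ) over the active causes.
P(high score | easy paper) = 0.91684*0.84*0.67 + 0.960915*0.84*0.33 + 0.957588*0.16*0.67 + 0.980067*0.16*0.33 = 0.515998 + 0.266366 + 0.102653 + 0.051748 = 0.936765
Of this, 0.154401 comes from 0.102653 + 0.051748 (the strong preparation=true cases).
So P(strong preparation | high score, easy paper) = 0.154401/0.936765 ≈ 0.165.

P(strong preparation | high score, easy paper) ≈ 0.165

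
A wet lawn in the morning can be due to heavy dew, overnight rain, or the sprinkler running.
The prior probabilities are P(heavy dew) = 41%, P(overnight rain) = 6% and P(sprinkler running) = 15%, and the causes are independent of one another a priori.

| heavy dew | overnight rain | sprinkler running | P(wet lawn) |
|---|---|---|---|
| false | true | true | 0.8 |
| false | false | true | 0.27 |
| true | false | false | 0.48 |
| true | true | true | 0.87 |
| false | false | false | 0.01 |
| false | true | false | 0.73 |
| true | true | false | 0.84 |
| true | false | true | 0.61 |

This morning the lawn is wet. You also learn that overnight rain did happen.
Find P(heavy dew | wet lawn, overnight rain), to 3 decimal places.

For the numerator, keep only heavy dew=true terms: 0.292740 + 0.053505 = 0.346245
Normalizer over all consistent configurations: 0.73·0.59·0.85 + 0.8·0.59·0.15 + 0.84·0.41·0.85 + 0.87·0.41·0.15 = 0.783140
P(heavy dew | wet lawn, overnight rain) = 0.346245/0.783140 ≈ 0.442

P(heavy dew | wet lawn, overnight rain) ≈ 0.442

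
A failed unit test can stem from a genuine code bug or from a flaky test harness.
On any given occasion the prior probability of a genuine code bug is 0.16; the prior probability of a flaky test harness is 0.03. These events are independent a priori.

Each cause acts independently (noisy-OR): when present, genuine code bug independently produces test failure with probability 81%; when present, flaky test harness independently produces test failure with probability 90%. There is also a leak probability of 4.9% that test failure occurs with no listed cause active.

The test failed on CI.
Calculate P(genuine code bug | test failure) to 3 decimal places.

P(genuine code bug | test failure) ≈ 0.678

Under noisy-OR, P(test failure | causes) = 1 − (1−0.049)·∏(1−qᵢ) over the active causes.
Weight on genuine code bug=true, given the evidence: 0.127157 + 0.004713 = 0.131870
Denominator P(test failure): 0.049*0.84*0.97 + 0.9049*0.84*0.03 + 0.81931*0.16*0.97 + 0.981931*0.16*0.03 = 0.194598
P(genuine code bug | test failure) = 0.131870/0.194598 ≈ 0.678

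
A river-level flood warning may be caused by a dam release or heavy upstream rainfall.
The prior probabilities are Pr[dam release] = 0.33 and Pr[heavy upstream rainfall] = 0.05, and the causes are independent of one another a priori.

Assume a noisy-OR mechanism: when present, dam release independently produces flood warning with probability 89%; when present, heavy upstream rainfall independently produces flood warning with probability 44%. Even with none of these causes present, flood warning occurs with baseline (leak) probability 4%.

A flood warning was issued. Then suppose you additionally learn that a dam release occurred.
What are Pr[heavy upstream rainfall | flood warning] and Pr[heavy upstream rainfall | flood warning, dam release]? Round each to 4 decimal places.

Pr[heavy upstream rainfall | flood warning] ≈ 0.0921; Pr[heavy upstream rainfall | flood warning, dam release] ≈ 0.0525

Under noisy-OR, P(flood warning | causes) = 1 − (1−0.04)·∏(1−qᵢ) over the active causes.
For the numerator, keep only heavy upstream rainfall=true terms: 0.015490 + 0.015524 = 0.031014
Denominator P(flood warning): 0.04*0.67*0.95 + 0.4624*0.67*0.05 + 0.8944*0.33*0.95 + 0.940864*0.33*0.05 = 0.336868
Posterior = 0.031014 / 0.336868 ≈ 0.0921

Now also conditioning on dam release=true:
For the numerator, keep only heavy upstream rainfall=true terms: 0.940864·0.05 = 0.047043
Denominator P(flood warning | dam release): 0.8944·0.95 + 0.940864·0.05 = 0.896723
P(heavy upstream rainfall | flood warning, dam release) = 0.047043/0.896723 ≈ 0.0525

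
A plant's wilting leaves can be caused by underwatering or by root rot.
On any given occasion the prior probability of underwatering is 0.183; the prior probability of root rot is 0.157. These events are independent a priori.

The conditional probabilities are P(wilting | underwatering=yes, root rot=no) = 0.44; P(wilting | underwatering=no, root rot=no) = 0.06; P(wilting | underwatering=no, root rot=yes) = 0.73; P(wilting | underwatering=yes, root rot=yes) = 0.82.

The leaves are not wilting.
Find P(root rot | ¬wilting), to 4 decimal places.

P(root rot | ¬wilting) ≈ 0.0515

Sum P(¬wilting|·) weighted by the priors over the 4 (underwatering, root rot) configurations:
  P(¬wilting) = 0.94·0.817·0.843 + 0.27·0.817·0.157 + 0.56·0.183·0.843 + 0.18·0.183·0.157
        = 0.647407 + 0.034633 + 0.086391 + 0.005172 = 0.773603
Configurations with root rot contribute 0.039805, so
  P(root rot | ¬wilting) = 0.039805 / 0.773603 ≈ 0.0515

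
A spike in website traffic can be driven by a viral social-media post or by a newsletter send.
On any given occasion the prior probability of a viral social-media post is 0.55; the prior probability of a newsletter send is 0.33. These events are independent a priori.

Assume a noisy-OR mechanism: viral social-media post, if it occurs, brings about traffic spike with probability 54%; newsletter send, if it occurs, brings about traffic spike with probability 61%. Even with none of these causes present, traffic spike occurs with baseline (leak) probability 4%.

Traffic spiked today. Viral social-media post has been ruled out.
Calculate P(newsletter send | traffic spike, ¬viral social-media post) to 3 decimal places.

Under noisy-OR, P(traffic spike | causes) = 1 − (1−0.04)·∏(1−qᵢ) over the active causes.
Weight on newsletter send=true, given the evidence: 0.6256×0.33 = 0.206448
The normalizing constant is 0.04×0.67 + 0.6256×0.33 = 0.233248
P(newsletter send | traffic spike, ¬viral social-media post) = 0.206448/0.233248 ≈ 0.885

P(newsletter send | traffic spike, ¬viral social-media post) ≈ 0.885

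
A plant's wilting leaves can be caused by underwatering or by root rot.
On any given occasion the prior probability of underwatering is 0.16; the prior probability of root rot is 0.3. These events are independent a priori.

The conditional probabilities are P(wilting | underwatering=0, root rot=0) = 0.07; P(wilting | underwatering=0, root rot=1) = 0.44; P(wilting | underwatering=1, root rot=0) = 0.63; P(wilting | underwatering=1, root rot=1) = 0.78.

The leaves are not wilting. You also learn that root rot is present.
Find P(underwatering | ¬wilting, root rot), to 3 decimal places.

P(underwatering | ¬wilting, root rot) ≈ 0.070

P(¬wilting | root rot) = 0.56*0.84 + 0.22*0.16 = 0.470400 + 0.035200 = 0.505600
The underwatering-present share is 0.22*0.16 = 0.035200.
Hence the posterior is 0.035200/0.505600 ≈ 0.070.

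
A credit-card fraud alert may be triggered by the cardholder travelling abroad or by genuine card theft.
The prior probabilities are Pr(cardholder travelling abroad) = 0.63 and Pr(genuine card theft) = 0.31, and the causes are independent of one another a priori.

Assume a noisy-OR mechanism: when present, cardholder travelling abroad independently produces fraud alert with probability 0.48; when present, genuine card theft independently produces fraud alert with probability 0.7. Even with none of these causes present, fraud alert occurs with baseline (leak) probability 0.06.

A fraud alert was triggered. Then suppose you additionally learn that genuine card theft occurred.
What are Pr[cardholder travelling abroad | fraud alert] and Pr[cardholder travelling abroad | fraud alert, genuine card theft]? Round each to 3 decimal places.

Under noisy-OR, P(fraud alert | causes) = 1 − (1−0.06)·∏(1−qᵢ) over the active causes.
Numerator (weight on configurations with cardholder travelling abroad): 0.222219 + 0.166661 = 0.388880
Denominator P(fraud alert): 0.06*0.37*0.69 + 0.718*0.37*0.31 + 0.5112*0.63*0.69 + 0.85336*0.63*0.31 = 0.486553
P(cardholder travelling abroad | fraud alert) = 0.388880/0.486553 ≈ 0.799

Now also conditioning on genuine card theft=true:
P(fraud alert | genuine card theft) = 0.718*0.37 + 0.85336*0.63 = 0.265660 + 0.537617 = 0.803277
Of this, 0.537617 comes from 0.85336*0.63 (the cardholder travelling abroad=true cases).
P(cardholder travelling abroad | fraud alert, genuine card theft) = 0.537617 / 0.803277 ≈ 0.669

Pr[cardholder travelling abroad | fraud alert] ≈ 0.799; Pr[cardholder travelling abroad | fraud alert, genuine card theft] ≈ 0.669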